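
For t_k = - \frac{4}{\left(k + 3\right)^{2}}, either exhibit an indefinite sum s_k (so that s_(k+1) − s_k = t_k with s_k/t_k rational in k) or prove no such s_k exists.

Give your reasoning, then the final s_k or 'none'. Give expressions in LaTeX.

none — t_k is not Gosper-summable

t_(k+1)/t_k = (k + 3)**2/(k + 4)**2.
So A=k**2 + 6*k + 9 and B=k**2 + 8*k + 16, with C=1.
Key eq: (k**2 + 6*k + 9)·f(k+1) = (k**2 + 6*k + 9)·f(k) + (1).
From deg A=2, deg B=2, deg C=0: d=0.
Put f(k) = c0: A·f(k+1) − B(k−1)·f(k) − C = -1; need -1 = 0 — inconsistent ⇒ no f, not summable.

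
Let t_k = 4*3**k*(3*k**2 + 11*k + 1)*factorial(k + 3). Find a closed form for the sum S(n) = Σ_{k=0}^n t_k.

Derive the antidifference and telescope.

S(n) = 12*3**n*n*factorial(n + 4) + 24

Compute t_(k+1)/t_k: get 3*(3*k**3 + 29*k**2 + 83*k + 60)/(3*k**2 + 11*k + 1).
Factor: A=3*k + 12; B=1; C=k**2 + 11*k/3 + 1/3.
Key eq: (3*k + 12)·f(k+1) = (1)·f(k) + (k**2 + 11*k/3 + 1/3).
d = 1 from the (1,0,2) case.
Coefficient equations give f(k) = (k - 1)/3.
Then R = B(k−1)f/C = (k - 1)/(3*k**2 + 11*k + 1), so s_k = R(k)·t_k = 4*3**k*(k - 1)*factorial(k + 3).
Δs = 4*3**k*(3*k**2 + 11*k + 1)*factorial(k + 3), as required.
Σ_(k=0)^n t_k = s_(n+1) − s_(0) = (12*3**n*n*factorial(n + 4)) − (-24), i.e. 12*3**n*n*factorial(n + 4) + 24.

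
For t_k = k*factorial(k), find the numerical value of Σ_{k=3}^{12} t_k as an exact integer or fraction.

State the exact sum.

t_(k+1)/t_k = (k + 1)**2/k.
Factor: A=k + 1; B=1; C=k.
Solve (k + 1)·f(k+1) − (1)·f(k) = k.
deg f ≤ 0 (via 1,0,1).
Solve for f: f(k) = 1 (degree 0 ≤ 0).
Then R = B(k−1)f/C = 1/k, so s_k = R(k)·t_k = factorial(k).
Check: Δs_k = k*factorial(k). ✓
Σ_(k=3)^(12) t_k = s_(13) − s_(3) = 6227020800 − (6) = 6227020794.

Σ = 6227020794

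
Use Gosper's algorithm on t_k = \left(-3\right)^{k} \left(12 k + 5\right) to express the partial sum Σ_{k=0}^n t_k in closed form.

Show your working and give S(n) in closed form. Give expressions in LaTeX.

S(n) = 9 \left(-3\right)^{n} n + 6 \left(-3\right)^{n} - 1

Ratio r(k) = 3*(-12*k - 17)/(12*k + 5).
Take A(k)=-3, B(k)=1, C(k)=k + 5/12.
Set up (-3)·f(k+1) − (1)·f(k) − (k + 5/12) = 0.
From deg A=0, deg B=0, deg C=1: d=1.
Match coefficients ⇒ f(k) = -(3*k - 1)/12.
Certificate R = B(k−1)f/C = -(3*k - 1)/(12*k + 5) gives s_k = (-3)**k*(1 - 3*k).
Verify: (-3)**k*(12*k + 5) matches t_k.
s_(n+1) = 3*(-3)**n*(3*n + 2) and s_(0) = 1, so S(n) = 9*(-3)**n*n + 6*(-3)**n - 1.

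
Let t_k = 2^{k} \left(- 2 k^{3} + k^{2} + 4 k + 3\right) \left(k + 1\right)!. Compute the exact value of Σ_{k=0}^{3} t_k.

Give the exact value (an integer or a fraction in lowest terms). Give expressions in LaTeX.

Σ = -5757

The ratio is 2*(2*k**4 + 9*k**3 + 10*k**2 - 6*k - 12)/(2*k**3 - k**2 - 4*k - 3).
Factor: A=2*k + 4; B=1; C=k**3 - k**2/2 - 2*k - 3/2.
Solve (2*k + 4)·f(k+1) − (1)·f(k) = k**3 - k**2/2 - 2*k - 3/2.
deg f ≤ 2 (via 1,0,3).
Solve for f: f(k) = (k - 3)*(k - 1)/2 (degree 2 ≤ 2).
Certificate R = B(k−1)f/C = (k - 3)*(k - 1)/(2*k**3 - k**2 - 4*k - 3) gives s_k = -2**k*(k - 3)*(k - 1)*factorial(k + 1).
Verify: 2**k*(-2*k**3 + k**2 + 4*k + 3)*factorial(k + 1) matches t_k.
Evaluate s at k=4 and k=0: -5760 and -3; difference -5757.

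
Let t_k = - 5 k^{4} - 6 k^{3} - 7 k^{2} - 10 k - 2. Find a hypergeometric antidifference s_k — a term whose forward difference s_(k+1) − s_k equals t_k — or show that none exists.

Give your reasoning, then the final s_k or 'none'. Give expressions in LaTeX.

s_k = k \left(- k^{4} + k^{3} - k^{2} - 3 k + 2\right)

Step 1: r(k) = (5*k**4 + 26*k**3 + 55*k**2 + 62*k + 30)/(5*k**4 + 6*k**3 + 7*k**2 + 10*k + 2).
Factor: A=1; B=1; C=k**4 + 6*k**3/5 + 7*k**2/5 + 2*k + 2/5.
Key eq: (1)·f(k+1) = (1)·f(k) + (k**4 + 6*k**3/5 + 7*k**2/5 + 2*k + 2/5).
From deg A=0, deg B=0, deg C=4: d=5.
Solving with deg f ≤ 5: f(k) = k*(k**4 - k**3 + k**2 + 3*k - 2)/5.
So s_k = (B(k−1)f/C)·t_k = (k*(k**4 - k**3 + k**2 + 3*k - 2)/(5*k**4 + 6*k**3 + 7*k**2 + 10*k + 2))·t_k = k*(-k**4 + k**3 - k**2 - 3*k + 2).
Δs = -5*k**4 - 6*k**3 - 7*k**2 - 10*k - 2, as required.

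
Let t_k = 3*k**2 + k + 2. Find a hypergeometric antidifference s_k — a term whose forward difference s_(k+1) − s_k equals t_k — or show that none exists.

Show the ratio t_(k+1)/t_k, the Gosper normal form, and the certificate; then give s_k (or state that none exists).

t_(k+1)/t_k = (k + 3*(k + 1)**2 + 3)/(3*k**2 + k + 2).
So A=1 and B=1, with C=k**2 + k/3 + 2/3.
Set up (1)·f(k+1) − (1)·f(k) − (k**2 + k/3 + 2/3) = 0.
deg f ≤ 3 (via 0,0,2).
Coefficient equations give f(k) = k*(k**2 - k + 2)/3.
Get s_k = R·t_k = k*(k**2 - k + 2) with R(k) = B(k−1)f(k)/C(k) = k*(k**2 - k + 2)/(3*k**2 + k + 2).
s_(k+1) − s_k = 3*k**2 + k + 2 = t_k.

s_k = k*(k**2 - k + 2)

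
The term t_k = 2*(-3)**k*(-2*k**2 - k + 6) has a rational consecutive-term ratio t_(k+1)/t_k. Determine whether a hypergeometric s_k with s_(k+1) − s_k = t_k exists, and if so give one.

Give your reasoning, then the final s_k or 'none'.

s_k = (-3)**k*(k**2 - k - 3)

Ratio r(k) = 3*(-2*k**2 - 5*k + 3)/(2*k**2 + k - 6).
A = -3, B = 1, C = k**2 + k/2 - 3.
Set up (-3)·f(k+1) − (1)·f(k) − (k**2 + k/2 - 3) = 0.
Degrees (0,0,2) ⇒ d ≤ 2.
A polynomial solution: f(k) = -(k**2 - k - 3)/4.
Then R = B(k−1)f/C = -(k**2 - k - 3)/(2*(k + 2)*(2*k - 3)), so s_k = R(k)·t_k = (-3)**k*(k**2 - k - 3).
Verify: 2*(-3)**k*(-2*k**2 - k + 6) matches t_k.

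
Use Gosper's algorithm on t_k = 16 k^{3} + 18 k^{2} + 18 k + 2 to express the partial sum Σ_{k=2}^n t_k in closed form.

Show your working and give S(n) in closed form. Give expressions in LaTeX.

Compute t_(k+1)/t_k: get (8*k**3 + 33*k**2 + 51*k + 27)/(8*k**3 + 9*k**2 + 9*k + 1).
Gosper form: A/B · C(k+1)/C(k) with A=1, B=1, C=k**3 + 9*k**2/8 + 9*k/8 + 1/8.
Solve (1)·f(k+1) − (1)·f(k) = k**3 + 9*k**2/8 + 9*k/8 + 1/8.
Degrees (0,0,3) ⇒ d ≤ 4.
Match coefficients ⇒ f(k) = k*(2*k**3 - k**2 + 2*k - 2)/8.
So s_k = (B(k−1)f/C)·t_k = (k*(2*k**3 - k**2 + 2*k - 2)/((8*k + 1)*(k**2 + k + 1)))·t_k = 2*k*(2*k**3 - k**2 + 2*k - 2).
Verify: 16*k**3 + 18*k**2 + 18*k + 2 matches t_k.
Evaluate: s_(n+1) = 4*n**4 + 14*n**3 + 22*n**2 + 14*n + 2; subtract s_(2) = 56 ⇒ S(n) = 4*n**4 + 14*n**3 + 22*n**2 + 14*n - 54.

S(n) = 4 n^{4} + 14 n^{3} + 22 n^{2} + 14 n - 54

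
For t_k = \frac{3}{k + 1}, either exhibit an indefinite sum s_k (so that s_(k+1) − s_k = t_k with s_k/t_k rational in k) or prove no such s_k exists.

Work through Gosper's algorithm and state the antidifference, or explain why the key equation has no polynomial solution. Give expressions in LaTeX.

none (Gosper's algorithm certifies no s_k)

Compute t_(k+1)/t_k: get (k + 1)/(k + 2).
Gosper form: A/B · C(k+1)/C(k) with A=k + 1, B=k + 2, C=1.
Solve (k + 1)·f(k+1) − (k + 1)·f(k) = 1.
deg f ≤ 0 (via 1,1,0).
Generic f = c0 gives residual -1; -1 = 0 cannot hold, so t_k is not Gosper-summable.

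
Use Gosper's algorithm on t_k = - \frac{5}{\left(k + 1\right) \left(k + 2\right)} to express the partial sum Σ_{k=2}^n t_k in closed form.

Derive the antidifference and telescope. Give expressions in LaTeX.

r(k) = (k + 1)/(k + 3) after simplifying.
Take A(k)=k + 1, B(k)=k + 3, C(k)=1.
Need (k + 1)·f(k+1) − (k + 2)·f(k) = 1.
From deg A=1, deg B=1, deg C=0: d=1.
Solving with deg f ≤ 1: f(k) = k.
So s_k = (B(k−1)f/C)·t_k = (k*(k + 2))·t_k = -5*k/(k + 1).
Δs = -5/(k**2 + 3*k + 2), as required.
s_(n+1) = 5*(-n - 1)/(n + 2) and s_(2) = -10/3, so S(n) = 5*(1 - n)/(3*(n + 2)).

S(n) = \frac{5 \left(1 - n\right)}{3 \left(n + 2\right)}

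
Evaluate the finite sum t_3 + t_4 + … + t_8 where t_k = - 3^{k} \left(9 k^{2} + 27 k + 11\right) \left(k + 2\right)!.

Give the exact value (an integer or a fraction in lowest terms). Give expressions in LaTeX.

Σ = -19642059337320

r(k) = 3*(9*k**3 + 72*k**2 + 182*k + 141)/(9*k**2 + 27*k + 11) after simplifying.
Normal form (A,B,C) = (3*k + 9, 1, k**2 + 3*k + 11/9).
Solve (3*k + 9)·f(k+1) − (1)·f(k) = k**2 + 3*k + 11/9.
From deg A=1, deg B=0, deg C=2: d=1.
Match coefficients ⇒ f(k) = (3*k - 2)/9.
Get s_k = R·t_k = -3**k*(3*k - 2)*factorial(k + 2) with R(k) = B(k−1)f(k)/C(k) = (3*k - 2)/(9*k**2 + 27*k + 11).
Δs = -3**k*(9*k**2 + 27*k + 11)*factorial(k + 2), as required.
Σ_(k=3)^(8) t_k = s_(9) − s_(3) = -19642059360000 − (-22680) = -19642059337320.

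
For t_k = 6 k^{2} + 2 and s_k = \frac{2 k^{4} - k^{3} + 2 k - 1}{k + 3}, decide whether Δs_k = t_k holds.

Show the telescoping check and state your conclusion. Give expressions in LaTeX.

Invalid: residual \frac{2 \left(- 4 k^{3} - 21 k^{2} + k - 7\right)}{k^{2} + 7 k + 12} ≠ 0.

s_(k+1) = (2*k + 2*(k + 1)**4 - (k + 1)**3 + 1)/(k + 4)
s_(k+1) − s_k = 2*(3*k**4 + 17*k**3 + 16*k**2 + 8*k + 5)/(k**2 + 7*k + 12)
(s_(k+1) − s_k) − t_k = 2*(-4*k**3 - 21*k**2 + k - 7)/(k**2 + 7*k + 12)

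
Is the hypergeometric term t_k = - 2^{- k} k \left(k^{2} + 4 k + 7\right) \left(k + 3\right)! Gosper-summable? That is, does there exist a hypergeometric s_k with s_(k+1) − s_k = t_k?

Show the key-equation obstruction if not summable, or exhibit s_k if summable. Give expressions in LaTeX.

Yes. s_k = - 2^{1 - k} \left(k^{2} - 2\right) \left(k + 3\right)!.

Compute t_(k+1)/t_k: get (k + 1)*(k + 4)*(4*k + (k + 1)**2 + 11)/(2*k*(k**2 + 4*k + 7)).
Normal form (A,B,C) = (k/2 + 2, 1, k**3 + 4*k**2 + 7*k).
Key eq: (k/2 + 2)·f(k+1) = (1)·f(k) + (k**3 + 4*k**2 + 7*k).
Degrees (1,0,3) ⇒ d ≤ 2.
Coefficient equations give f(k) = 2*(k**2 - 2).
Then R = B(k−1)f/C = 2*(k**2 - 2)/(k*(k**2 + 4*k + 7)), so s_k = R(k)·t_k = -2**(1 - k)*(k**2 - 2)*factorial(k + 3).
s_(k+1) − s_k = -k*(k**2 + 4*k + 7)*factorial(k + 3)/2**k = t_k.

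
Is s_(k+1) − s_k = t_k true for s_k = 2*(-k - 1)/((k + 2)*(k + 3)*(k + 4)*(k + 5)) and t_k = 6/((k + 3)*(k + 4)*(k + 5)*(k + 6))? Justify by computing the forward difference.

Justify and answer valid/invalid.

Invalid: residual -8/(k**5 + 20*k**4 + 155*k**3 + 580*k**2 + 1044*k + 720) ≠ 0.

s_(k+1) = 2*(-k - 2)/((k + 3)*(k + 4)*(k + 5)*(k + 6))
s_(k+1) − s_k = 2*(3*k + 2)/(k**5 + 20*k**4 + 155*k**3 + 580*k**2 + 1044*k + 720)
(s_(k+1) − s_k) − t_k = -8/(k**5 + 20*k**4 + 155*k**3 + 580*k**2 + 1044*k + 720)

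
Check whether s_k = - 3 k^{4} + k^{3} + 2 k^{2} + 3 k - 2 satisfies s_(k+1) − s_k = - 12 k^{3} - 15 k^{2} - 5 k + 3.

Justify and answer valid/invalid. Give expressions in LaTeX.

s_(k+1) = -3*k**4 - 11*k**3 - 13*k**2 - 2*k + 1
s_(k+1) − s_k = -12*k**3 - 15*k**2 - 5*k + 3
(s_(k+1) − s_k) − t_k = 0

Valid — Δs_k = t_k.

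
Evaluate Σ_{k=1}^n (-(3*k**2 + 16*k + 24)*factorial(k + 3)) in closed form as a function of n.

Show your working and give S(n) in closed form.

S(n) = -3*n*factorial(n + 4) - 7*factorial(n + 4) + 168

t_(k+1)/t_k = (k + 4)*(16*k + 3*(k + 1)**2 + 40)/(3*k**2 + 16*k + 24).
So A=k + 4 and B=1, with C=k**2 + 16*k/3 + 8.
Set up (k + 4)·f(k+1) − (1)·f(k) − (k**2 + 16*k/3 + 8) = 0.
Degrees (1,0,2) ⇒ d ≤ 1.
Solving with deg f ≤ 1: f(k) = (3*k + 4)/3.
Get s_k = R·t_k = -(3*k + 4)*factorial(k + 3) with R(k) = B(k−1)f(k)/C(k) = (3*k + 4)/(3*k**2 + 16*k + 24).
Δs = -(3*k**2 + 16*k + 24)*factorial(k + 3), as required.
s_(n+1) = -(3*n + 7)*factorial(n + 4) and s_(1) = -168, so S(n) = -3*n*factorial(n + 4) - 7*factorial(n + 4) + 168.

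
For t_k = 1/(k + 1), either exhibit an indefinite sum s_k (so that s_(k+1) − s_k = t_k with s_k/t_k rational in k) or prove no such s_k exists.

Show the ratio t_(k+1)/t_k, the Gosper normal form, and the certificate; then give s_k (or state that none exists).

t_(k+1)/t_k = (k + 1)/(k + 2).
So A=k + 1 and B=k + 2, with C=1.
Set up (k + 1)·f(k+1) − (k + 1)·f(k) − (1) = 0.
d = 0 from the (1,1,0) case.
Write f(k) = c0. Then LHS − RHS = -1, requiring -1 = 0: contradictory. No certificate.

none (Gosper's algorithm certifies no s_k)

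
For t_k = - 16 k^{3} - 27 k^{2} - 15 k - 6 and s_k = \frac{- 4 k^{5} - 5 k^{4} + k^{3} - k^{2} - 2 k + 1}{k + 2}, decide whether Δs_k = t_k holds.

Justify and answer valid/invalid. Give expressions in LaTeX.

s_(k+1) = (-4*k**5 - 25*k**4 - 59*k**3 - 68*k**2 - 41*k - 10)/(k + 3)
s_(k+1) − s_k = (-16*k**5 - 95*k**4 - 188*k**3 - 172*k**2 - 87*k - 23)/(k**2 + 5*k + 6)
(s_(k+1) − s_k) − t_k = (12*k**4 + 58*k**3 + 71*k**2 + 33*k + 13)/(k**2 + 5*k + 6)

Invalid: residual \frac{12 k^{4} + 58 k^{3} + 71 k^{2} + 33 k + 13}{k^{2} + 5 k + 6} ≠ 0.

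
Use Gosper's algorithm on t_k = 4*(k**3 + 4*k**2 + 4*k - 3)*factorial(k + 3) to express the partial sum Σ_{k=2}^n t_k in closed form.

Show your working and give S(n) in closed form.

Compute t_(k+1)/t_k: get (k**4 + 11*k**3 + 43*k**2 + 66*k + 24)/(k**3 + 4*k**2 + 4*k - 3).
So A=k + 4 and B=1, with C=k**3 + 4*k**2 + 4*k - 3.
Solve (k + 4)·f(k+1) − (1)·f(k) = k**3 + 4*k**2 + 4*k - 3.
deg f ≤ 2 (via 1,0,3).
Match coefficients ⇒ f(k) = k**2 - k - 1.
Certificate R = B(k−1)f/C = (k**2 - k - 1)/(k**3 + 4*k**2 + 4*k - 3) gives s_k = 4*(k**2 - k - 1)*factorial(k + 3).
Check: Δs_k = 4*(k**3 + 4*k**2 + 4*k - 3)*factorial(k + 3). ✓
s_(n+1) = 4*(n**2 + n - 1)*factorial(n + 4) and s_(2) = 480, so S(n) = 4*n**2*factorial(n + 4) + 4*n*factorial(n + 4) - 4*factorial(n + 4) - 480.

S(n) = 4*n**2*factorial(n + 4) + 4*n*factorial(n + 4) - 4*factorial(n + 4) - 480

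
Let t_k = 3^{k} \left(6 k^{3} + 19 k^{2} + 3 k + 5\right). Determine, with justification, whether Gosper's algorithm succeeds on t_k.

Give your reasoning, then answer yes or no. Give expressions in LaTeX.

Yes. s_k = 3^{k} \left(3 k^{3} - 4 k^{2} + 4\right).

The ratio is 3*(6*k**3 + 37*k**2 + 59*k + 33)/(6*k**3 + 19*k**2 + 3*k + 5).
So A=3 and B=1, with C=k**3 + 19*k**2/6 + k/2 + 5/6.
Need (3)·f(k+1) − (1)·f(k) = k**3 + 19*k**2/6 + k/2 + 5/6.
deg f ≤ 3 (via 0,0,3).
A polynomial solution: f(k) = (3*k**3 - 4*k**2 + 4)/6.
So s_k = (B(k−1)f/C)·t_k = ((3*k**3 - 4*k**2 + 4)/(6*k**3 + 19*k**2 + 3*k + 5))·t_k = 3**k*(3*k**3 - 4*k**2 + 4).
Δs = 3**k*(6*k**3 + 19*k**2 + 3*k + 5), as required.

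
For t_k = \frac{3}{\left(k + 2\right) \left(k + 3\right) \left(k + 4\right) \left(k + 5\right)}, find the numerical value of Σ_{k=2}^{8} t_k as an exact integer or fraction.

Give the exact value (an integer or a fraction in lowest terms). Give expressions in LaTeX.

Σ = 133/17160

t_(k+1)/t_k = (k + 2)/(k + 6).
Take A(k)=k + 2, B(k)=k + 6, C(k)=1.
Key eq: (k + 2)·f(k+1) = (k + 5)·f(k) + (1).
d = 3 from the (1,1,0) case.
Match coefficients ⇒ f(k) = k*(k**2 + 9*k + 26)/72.
So s_k = (B(k−1)f/C)·t_k = (k*(k + 5)*(k**2 + 9*k + 26)/72)·t_k = k*(k**2 + 9*k + 26)/(24*(k + 2)*(k + 3)*(k + 4)).
Check: Δs_k = 3/(k**4 + 14*k**3 + 71*k**2 + 154*k + 120). ✓
Evaluate s at k=9 and k=2: 47/1144 and 1/30; difference 133/17160.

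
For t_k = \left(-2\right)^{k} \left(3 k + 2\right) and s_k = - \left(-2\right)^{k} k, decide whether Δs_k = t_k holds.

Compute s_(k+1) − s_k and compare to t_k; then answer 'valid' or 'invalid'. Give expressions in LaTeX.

valid (s_(k+1) − s_k reduces to t_k)

s_(k+1) = 2*(-2)**k*(k + 1)
s_(k+1) − s_k = (-2)**k*(3*k + 2)
(s_(k+1) − s_k) − t_k = 0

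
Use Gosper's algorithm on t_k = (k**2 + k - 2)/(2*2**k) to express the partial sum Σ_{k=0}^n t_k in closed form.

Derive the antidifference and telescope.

r(k) = k*(k + 3)/(2*(k**2 + k - 2)) after simplifying.
Gosper form: A/B · C(k+1)/C(k) with A=1/2, B=1, C=k**2 + k - 2.
Set up (1/2)·f(k+1) − (1)·f(k) − (k**2 + k - 2) = 0.
deg f ≤ 2 (via 0,0,2).
A polynomial solution: f(k) = -2*(k + 1)*(k + 2).
So s_k = (B(k−1)f/C)·t_k = (-2*(k + 1)/(k - 1))·t_k = (-k**2 - 3*k - 2)/2**k.
s_(k+1) − s_k = (k**2 + k - 2)/(2*2**k) = t_k.
Evaluate: s_(n+1) = 2**(-n - 1)*(-n**2 - 5*n - 6); subtract s_(0) = -2 ⇒ S(n) = 2**(-n - 1)*(2**(n + 2) - n**2 - 5*n - 6).

S(n) = 2**(-n - 1)*(2**(n + 2) - n**2 - 5*n - 6)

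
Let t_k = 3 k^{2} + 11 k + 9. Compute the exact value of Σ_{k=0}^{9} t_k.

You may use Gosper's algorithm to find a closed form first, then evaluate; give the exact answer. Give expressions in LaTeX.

r(k) = (3*k**2 + 17*k + 23)/(3*k**2 + 11*k + 9) after simplifying.
Normal form (A,B,C) = (1, 1, k**2 + 11*k/3 + 3).
f must satisfy (1)·f(k+1) − (1)·f(k) = k**2 + 11*k/3 + 3.
From deg A=0, deg B=0, deg C=2: d=3.
A polynomial solution: f(k) = k*(k + 2)**2/3.
Certificate R = B(k−1)f/C = k*(k + 2)**2/(3*k**2 + 11*k + 9) gives s_k = k*(k**2 + 4*k + 4).
s_(k+1) − s_k = 3*k**2 + 11*k + 9 = t_k.
Σ_(k=0)^(9) t_k = s_(10) − s_(0) = 1440 − (0) = 1440.

Σ = 1440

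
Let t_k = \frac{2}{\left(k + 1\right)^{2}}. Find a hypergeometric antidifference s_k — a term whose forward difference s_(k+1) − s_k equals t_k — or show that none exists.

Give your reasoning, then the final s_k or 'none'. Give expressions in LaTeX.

Step 1: r(k) = (k + 1)**2/(k + 2)**2.
A = k**2 + 2*k + 1, B = k**2 + 4*k + 4, C = 1.
Solve (k**2 + 2*k + 1)·f(k+1) − (k**2 + 2*k + 1)·f(k) = 1.
From deg A=2, deg B=2, deg C=0: d=0.
Generic f = c0 gives residual -1; -1 = 0 cannot hold, so t_k is not Gosper-summable.

none — t_k is not Gosper-summable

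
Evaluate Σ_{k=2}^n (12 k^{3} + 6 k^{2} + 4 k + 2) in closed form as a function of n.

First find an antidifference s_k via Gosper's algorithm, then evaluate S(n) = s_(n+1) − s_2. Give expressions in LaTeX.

Ratio r(k) = (6*k**3 + 21*k**2 + 26*k + 12)/(6*k**3 + 3*k**2 + 2*k + 1).
Normal form (A,B,C) = (1, 1, k**3 + k**2/2 + k/3 + 1/6).
Key eq: (1)·f(k+1) = (1)·f(k) + (k**3 + k**2/2 + k/3 + 1/6).
deg f ≤ 4 (via 0,0,3).
Match coefficients ⇒ f(k) = k*(3*k**3 - 4*k**2 + 2*k + 1)/12.
Certificate R = B(k−1)f/C = k*(3*k**3 - 4*k**2 + 2*k + 1)/(2*(2*k + 1)*(3*k**2 + 1)) gives s_k = k*(3*k**3 - 4*k**2 + 2*k + 1).
Check: Δs_k = 12*k**3 + 6*k**2 + 4*k + 2. ✓
Evaluate: s_(n+1) = 3*n**4 + 8*n**3 + 8*n**2 + 5*n + 2; subtract s_(2) = 26 ⇒ S(n) = 3*n**4 + 8*n**3 + 8*n**2 + 5*n - 24.

S(n) = 3 n^{4} + 8 n^{3} + 8 n^{2} + 5 n - 24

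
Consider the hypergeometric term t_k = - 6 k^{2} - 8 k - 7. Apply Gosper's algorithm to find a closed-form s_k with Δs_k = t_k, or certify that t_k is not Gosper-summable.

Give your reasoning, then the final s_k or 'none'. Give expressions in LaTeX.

s_k = k \left(- 2 k^{2} - k - 4\right)

t_(k+1)/t_k = (6*k**2 + 20*k + 21)/(6*k**2 + 8*k + 7).
Normal form (A,B,C) = (1, 1, k**2 + 4*k/3 + 7/6).
f must satisfy (1)·f(k+1) − (1)·f(k) = k**2 + 4*k/3 + 7/6.
d = 3 from the (0,0,2) case.
A polynomial solution: f(k) = k*(2*k**2 + k + 4)/6.
R(k) = B(k−1)·f(k)/C(k) = k*(2*k**2 + k + 4)/(6*k**2 + 8*k + 7); s_k = R·t_k = k*(-2*k**2 - k - 4).
Check: Δs_k = -6*k**2 - 8*k - 7. ✓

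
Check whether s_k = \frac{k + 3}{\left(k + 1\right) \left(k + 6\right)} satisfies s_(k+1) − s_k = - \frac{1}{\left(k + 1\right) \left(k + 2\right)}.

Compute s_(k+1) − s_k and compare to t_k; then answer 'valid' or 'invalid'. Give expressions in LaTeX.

Invalid: residual \frac{6 \left(k + 4\right)}{k^{4} + 16 k^{3} + 83 k^{2} + 152 k + 84} ≠ 0.

s_(k+1) = (k + 4)/((k + 2)*(k + 7))
s_(k+1) − s_k = (-k**2 - 7*k - 18)/(k**4 + 16*k**3 + 83*k**2 + 152*k + 84)
(s_(k+1) − s_k) − t_k = 6*(k + 4)/(k**4 + 16*k**3 + 83*k**2 + 152*k + 84)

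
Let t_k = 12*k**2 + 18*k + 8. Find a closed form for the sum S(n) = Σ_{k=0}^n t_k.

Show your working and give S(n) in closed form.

S(n) = 4*n**3 + 15*n**2 + 19*n + 8

Step 1: r(k) = (6*k**2 + 21*k + 19)/(6*k**2 + 9*k + 4).
Factor: A=1; B=1; C=k**2 + 3*k/2 + 2/3.
Set up (1)·f(k+1) − (1)·f(k) − (k**2 + 3*k/2 + 2/3) = 0.
d = 3 from the (0,0,2) case.
A polynomial solution: f(k) = k*(4*k**2 + 3*k + 1)/12.
R(k) = B(k−1)·f(k)/C(k) = k*(4*k**2 + 3*k + 1)/(2*(6*k**2 + 9*k + 4)); s_k = R·t_k = k*(4*k**2 + 3*k + 1).
Δs = 12*k**2 + 18*k + 8, as required.
s_(n+1) = 4*n**3 + 15*n**2 + 19*n + 8 and s_(0) = 0, so S(n) = 4*n**3 + 15*n**2 + 19*n + 8.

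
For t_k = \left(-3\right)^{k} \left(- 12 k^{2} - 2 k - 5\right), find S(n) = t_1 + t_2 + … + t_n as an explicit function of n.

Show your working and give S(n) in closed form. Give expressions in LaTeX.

S(n) = - 9 \left(-3\right)^{n} n^{2} - 6 \left(-3\right)^{n} n - 3 \left(-3\right)^{n} + 3

r(k) = 3*(-12*k**2 - 26*k - 19)/(12*k**2 + 2*k + 5) after simplifying.
Normal form (A,B,C) = (-3, 1, k**2 + k/6 + 5/12).
Key eq: (-3)·f(k+1) = (1)·f(k) + (k**2 + k/6 + 5/12).
deg f ≤ 2 (via 0,0,2).
Coefficient equations give f(k) = -(3*k**2 - 4*k + 2)/12.
R(k) = B(k−1)·f(k)/C(k) = -(3*k**2 - 4*k + 2)/(12*k**2 + 2*k + 5); s_k = R·t_k = (-3)**k*(3*k**2 - 4*k + 2).
Check: Δs_k = (-3)**k*(-12*k**2 - 2*k - 5). ✓
s_(n+1) = (-3)**(n + 1)*(3*n**2 + 2*n + 1) and s_(1) = -3, so S(n) = -9*(-3)**n*n**2 - 6*(-3)**n*n - 3*(-3)**n + 3.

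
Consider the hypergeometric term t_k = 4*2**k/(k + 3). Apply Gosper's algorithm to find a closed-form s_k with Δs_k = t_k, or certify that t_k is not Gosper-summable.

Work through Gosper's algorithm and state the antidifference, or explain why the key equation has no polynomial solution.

Compute t_(k+1)/t_k: get 2*(k + 3)/(k + 4).
A = 2*k + 6, B = k + 4, C = 1.
Solve (2*k + 6)·f(k+1) − (k + 3)·f(k) = 1.
d = -1 from the (1,1,0) case.
d = -1 < 0 ⇒ no nonzero polynomial f; not summable.

not Gosper-summable; s_k does not exist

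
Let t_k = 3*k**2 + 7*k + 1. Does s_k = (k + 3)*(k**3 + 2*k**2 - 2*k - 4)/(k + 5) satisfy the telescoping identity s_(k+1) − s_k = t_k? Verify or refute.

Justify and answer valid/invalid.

s_(k+1) = (k**4 + 9*k**3 + 25*k**2 + 17*k - 12)/(k + 6)
s_(k+1) − s_k = (3*k**4 + 36*k**3 + 128*k**2 + 145*k + 12)/(k**2 + 11*k + 30)
(s_(k+1) − s_k) − t_k = 2*(-2*k**3 - 20*k**2 - 38*k - 9)/(k**2 + 11*k + 30)

Invalid: residual 2*(-2*k**3 - 20*k**2 - 38*k - 9)/(k**2 + 11*k + 30) ≠ 0.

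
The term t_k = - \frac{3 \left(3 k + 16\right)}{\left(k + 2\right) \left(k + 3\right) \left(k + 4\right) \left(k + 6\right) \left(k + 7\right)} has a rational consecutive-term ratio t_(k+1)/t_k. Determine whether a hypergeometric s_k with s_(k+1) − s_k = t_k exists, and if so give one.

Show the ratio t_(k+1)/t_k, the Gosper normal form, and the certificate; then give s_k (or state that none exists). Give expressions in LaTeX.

s_k = \frac{k \left(- k^{2} - 11 k - 36\right)}{12 \left(k^{3} + 11 k^{2} + 36 k + 36\right)}

Ratio r(k) = (k + 2)*(k + 6)*(3*k + 19)/((k + 5)*(k + 8)*(3*k + 16)).
A = k + 2, B = k + 8, C = k**2 + 31*k/3 + 80/3.
Key eq: (k + 2)·f(k+1) = (k + 7)·f(k) + (k**2 + 31*k/3 + 80/3).
Degrees (1,1,2) ⇒ d ≤ 5.
Solving with deg f ≤ 5: f(k) = k*(k + 4)*(k + 5)*(k**2 + 11*k + 36)/108.
So s_k = (B(k−1)f/C)·t_k = (k*(k + 4)*(k + 7)*(k**2 + 11*k + 36)/(36*(3*k + 16)))·t_k = k*(-k**2 - 11*k - 36)/(12*(k**3 + 11*k**2 + 36*k + 36)).
Check: Δs_k = 3*(-3*k - 16)/(k**5 + 22*k**4 + 185*k**3 + 740*k**2 + 1404*k + 1008). ✓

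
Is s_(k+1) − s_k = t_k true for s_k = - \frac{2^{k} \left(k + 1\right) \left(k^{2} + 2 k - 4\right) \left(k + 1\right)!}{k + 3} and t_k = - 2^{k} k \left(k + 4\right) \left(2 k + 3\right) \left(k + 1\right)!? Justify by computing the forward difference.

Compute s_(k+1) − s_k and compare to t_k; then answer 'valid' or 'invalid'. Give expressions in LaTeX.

s_(k+1) = -2**(k + 1)*(k + 2)*(k**2 + 4*k - 1)*factorial(k + 2)/(k + 4)
s_(k+1) − s_k = -2**k*(2*k**5 + 21*k**4 + 79*k**3 + 128*k**2 + 76*k - 8)*factorial(k + 1)/((k + 3)*(k + 4))
(s_(k+1) − s_k) − t_k = 2**(k + 1)*(2*k**4 + 17*k**3 + 44*k**2 + 34*k + 4)*factorial(k + 1)/((k + 3)*(k + 4))

Invalid: residual \frac{2^{k + 1} \left(2 k^{4} + 17 k^{3} + 44 k^{2} + 34 k + 4\right) \left(k + 1\right)!}{\left(k + 3\right) \left(k + 4\right)} ≠ 0.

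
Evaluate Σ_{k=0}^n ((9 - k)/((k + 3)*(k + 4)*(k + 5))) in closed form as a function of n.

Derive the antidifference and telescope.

S(n) = (n**2 + 13*n + 12)/(4*(n**2 + 9*n + 20))

Ratio r(k) = (k - 8)*(k + 3)/((k - 9)*(k + 6)).
Gosper form: A/B · C(k+1)/C(k) with A=k + 3, B=k + 6, C=k - 9.
Need (k + 3)·f(k+1) − (k + 5)·f(k) = k - 9.
deg f ≤ 2 (via 1,1,1).
Solve for f: f(k) = -k*(k + 11)/4 (degree 2 ≤ 2).
Get s_k = R·t_k = k*(k + 11)/(4*(k + 3)*(k + 4)) with R(k) = B(k−1)f(k)/C(k) = -k*(k + 5)*(k + 11)/(4*(k - 9)).
Verify: (9 - k)/(k**3 + 12*k**2 + 47*k + 60) matches t_k.
Σ_(k=0)^n t_k = s_(n+1) − s_(0) = ((n**2 + 13*n + 12)/(4*(n**2 + 9*n + 20))) − (0), i.e. (n**2 + 13*n + 12)/(4*(n**2 + 9*n + 20)).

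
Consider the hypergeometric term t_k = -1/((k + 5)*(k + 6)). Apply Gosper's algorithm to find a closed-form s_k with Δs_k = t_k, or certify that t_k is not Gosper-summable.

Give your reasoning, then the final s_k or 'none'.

Compute t_(k+1)/t_k: get (k + 5)/(k + 7).
Normal form (A,B,C) = (k + 5, k + 7, 1).
Set up (k + 5)·f(k+1) − (k + 6)·f(k) − (1) = 0.
d = 1 from the (1,1,0) case.
Coefficient equations give f(k) = k/5.
Then R = B(k−1)f/C = k*(k + 6)/5, so s_k = R(k)·t_k = -k/(5*k + 25).
s_(k+1) − s_k = -1/(k**2 + 11*k + 30) = t_k.

s_k = -k/(5*k + 25)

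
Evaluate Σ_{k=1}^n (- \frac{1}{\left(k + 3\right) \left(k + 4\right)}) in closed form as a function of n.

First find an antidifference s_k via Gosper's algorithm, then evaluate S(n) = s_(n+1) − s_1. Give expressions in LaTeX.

S(n) = - \frac{n}{4 n + 16}

Step 1: r(k) = (k + 3)/(k + 5).
A = k + 3, B = k + 5, C = 1.
Set up (k + 3)·f(k+1) − (k + 4)·f(k) − (1) = 0.
deg f ≤ 1 (via 1,1,0).
Solve for f: f(k) = k/3 (degree 1 ≤ 1).
R(k) = B(k−1)·f(k)/C(k) = k*(k + 4)/3; s_k = R·t_k = -k/(3*k + 9).
Verify: -1/(k**2 + 7*k + 12) matches t_k.
s_(n+1) = (-n - 1)/(3*(n + 4)) and s_(1) = -1/12, so S(n) = -n/(4*n + 16).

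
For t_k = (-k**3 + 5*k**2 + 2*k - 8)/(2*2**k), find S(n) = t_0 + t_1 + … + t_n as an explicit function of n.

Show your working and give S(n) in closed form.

S(n) = 2**(-n - 1)*(-2**(n + 3) + n**3 + n**2 - 4*n)

Ratio r(k) = (k**3 - 2*k**2 - 9*k + 2)/(2*(k**3 - 5*k**2 - 2*k + 8)).
A = 1/2, B = 1, C = k**3 - 5*k**2 - 2*k + 8.
f must satisfy (1/2)·f(k+1) − (1)·f(k) = k**3 - 5*k**2 - 2*k + 8.
d = 3 from the (0,0,3) case.
Solving with deg f ≤ 3: f(k) = -2*(k - 1)*(k**2 - k - 4).
R(k) = B(k−1)·f(k)/C(k) = -2*(k - 1)*(k**2 - k - 4)/(k**3 - 5*k**2 - 2*k + 8); s_k = R·t_k = (k**3 - 2*k**2 - 3*k + 4)/2**k.
s_(k+1) − s_k = (-k**3 + 5*k**2 + 2*k - 8)/(2*2**k) = t_k.
Σ_(k=0)^n t_k = s_(n+1) − s_(0) = (2**(-n - 1)*n*(n**2 + n - 4)) − (4), i.e. 2**(-n - 1)*(-2**(n + 3) + n**3 + n**2 - 4*n).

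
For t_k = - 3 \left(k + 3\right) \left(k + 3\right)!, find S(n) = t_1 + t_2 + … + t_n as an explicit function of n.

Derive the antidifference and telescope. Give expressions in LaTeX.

The ratio is (k + 4)**2/(k + 3).
A = k + 4, B = 1, C = k + 3.
Key eq: (k + 4)·f(k+1) = (1)·f(k) + (k + 3).
Degrees (1,0,1) ⇒ d ≤ 0.
Solve for f: f(k) = 1 (degree 0 ≤ 0).
Then R = B(k−1)f/C = 1/(k + 3), so s_k = R(k)·t_k = -3*factorial(k + 3).
Check: Δs_k = -3*(k + 3)*factorial(k + 3). ✓
Evaluate: s_(n+1) = -3*factorial(n + 4); subtract s_(1) = -72 ⇒ S(n) = 72 - 3*factorial(n + 4).

S(n) = 72 - 3 \left(n + 4\right)!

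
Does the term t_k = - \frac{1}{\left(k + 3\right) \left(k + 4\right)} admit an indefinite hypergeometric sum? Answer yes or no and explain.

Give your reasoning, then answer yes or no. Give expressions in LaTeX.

Yes. s_k = - \frac{k}{3 k + 9}.

t_(k+1)/t_k = (k + 3)/(k + 5).
Take A(k)=k + 3, B(k)=k + 5, C(k)=1.
Key eq: (k + 3)·f(k+1) = (k + 4)·f(k) + (1).
d = 1 from the (1,1,0) case.
A polynomial solution: f(k) = k/3.
Get s_k = R·t_k = -k/(3*k + 9) with R(k) = B(k−1)f(k)/C(k) = k*(k + 4)/3.
Δs = -1/(k**2 + 7*k + 12), as required.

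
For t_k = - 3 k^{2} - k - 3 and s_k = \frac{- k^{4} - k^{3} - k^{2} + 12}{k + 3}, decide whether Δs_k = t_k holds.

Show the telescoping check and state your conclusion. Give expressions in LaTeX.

s_(k+1) = (-(k + 1)**4 - (k + 1)**3 - (k + 1)**2 + 12)/(k + 4)
s_(k+1) − s_k = (-3*k**4 - 20*k**3 - 35*k**2 - 30*k - 21)/(k**2 + 7*k + 12)
(s_(k+1) − s_k) − t_k = (2*k**3 + 11*k**2 + 3*k + 15)/(k**2 + 7*k + 12)

Invalid: residual \frac{2 k^{3} + 11 k^{2} + 3 k + 15}{k^{2} + 7 k + 12} ≠ 0.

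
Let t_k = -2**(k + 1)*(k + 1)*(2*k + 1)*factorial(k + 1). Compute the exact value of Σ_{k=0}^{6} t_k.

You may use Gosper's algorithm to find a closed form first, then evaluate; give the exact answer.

Σ = -61931522

t_(k+1)/t_k = (k + 2)**2*(4*k + 6)/((k + 1)*(2*k + 1)).
Gosper form: A/B · C(k+1)/C(k) with A=2*k + 4, B=1, C=k**2 + 3*k/2 + 1/2.
Solve (2*k + 4)·f(k+1) − (1)·f(k) = k**2 + 3*k/2 + 1/2.
From deg A=1, deg B=0, deg C=2: d=1.
Solve for f: f(k) = (k - 1)/2 (degree 1 ≤ 1).
So s_k = (B(k−1)f/C)·t_k = ((k - 1)/((k + 1)*(2*k + 1)))·t_k = -2**(k + 1)*(k - 1)*factorial(k + 1).
Δs = -2**(k + 1)*(k + 1)*(2*k + 1)*factorial(k + 1), as required.
Evaluate s at k=7 and k=0: -61931520 and 2; difference -61931522.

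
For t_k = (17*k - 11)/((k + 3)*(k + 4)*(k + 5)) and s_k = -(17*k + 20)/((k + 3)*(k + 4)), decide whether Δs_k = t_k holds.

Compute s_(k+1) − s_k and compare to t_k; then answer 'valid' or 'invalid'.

valid; difference matches t_k

s_(k+1) = (-17*k - 37)/((k + 4)*(k + 5))
s_(k+1) − s_k = (17*k - 11)/(k**3 + 12*k**2 + 47*k + 60)
(s_(k+1) − s_k) − t_k = 0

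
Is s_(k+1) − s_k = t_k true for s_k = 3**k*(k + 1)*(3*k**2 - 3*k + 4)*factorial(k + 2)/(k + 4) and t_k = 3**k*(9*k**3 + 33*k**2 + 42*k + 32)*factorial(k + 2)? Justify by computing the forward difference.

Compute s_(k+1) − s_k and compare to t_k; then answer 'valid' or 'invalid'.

s_(k+1) = 3**(k + 1)*(k + 2)*(3*k**2 + 3*k + 4)*factorial(k + 3)/(k + 5)
s_(k+1) − s_k = 3**k*(9*k**5 + 87*k**4 + 312*k**3 + 557*k**2 + 519*k + 268)*factorial(k + 2)/((k + 4)*(k + 5))
(s_(k+1) − s_k) − t_k = -3**(k + 1)*(9*k**4 + 69*k**3 + 171*k**2 + 203*k + 124)*factorial(k + 2)/((k + 4)*(k + 5))

Invalid: residual -3**(k + 1)*(9*k**4 + 69*k**3 + 171*k**2 + 203*k + 124)*factorial(k + 2)/((k + 4)*(k + 5)) ≠ 0.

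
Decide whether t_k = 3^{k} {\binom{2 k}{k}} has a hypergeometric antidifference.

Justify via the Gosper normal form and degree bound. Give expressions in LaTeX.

No — t_k has no hypergeometric antidifference.

r(k) = 6*(2*k + 1)/(k + 1) after simplifying.
A = 12*k + 6, B = k + 1, C = 1.
Need (12*k + 6)·f(k+1) − (k)·f(k) = 1.
From deg A=1, deg B=1, deg C=0: d=-1.
d = -1 < 0 ⇒ no nonzero polynomial f; not summable.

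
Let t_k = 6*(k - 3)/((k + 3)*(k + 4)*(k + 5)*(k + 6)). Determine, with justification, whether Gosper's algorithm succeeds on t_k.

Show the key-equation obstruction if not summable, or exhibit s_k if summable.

Ratio r(k) = (k - 2)*(k + 3)/((k - 3)*(k + 7)).
So A=k + 3 and B=k + 7, with C=k - 3.
Solve (k + 3)·f(k+1) − (k + 6)·f(k) = k - 3.
Bound: deg f ≤ 3.
Match coefficients ⇒ f(k) = -k*(k**2 + 12*k + 107)/120.
R(k) = B(k−1)·f(k)/C(k) = -k*(k + 6)*(k**2 + 12*k + 107)/(120*(k - 3)); s_k = R·t_k = k*(-k**2 - 12*k - 107)/(20*(k + 3)*(k + 4)*(k + 5)).
Check: Δs_k = 6*(k - 3)/(k**4 + 18*k**3 + 119*k**2 + 342*k + 360). ✓

Yes. s_k = k*(-k**2 - 12*k - 107)/(20*(k + 3)*(k + 4)*(k + 5)).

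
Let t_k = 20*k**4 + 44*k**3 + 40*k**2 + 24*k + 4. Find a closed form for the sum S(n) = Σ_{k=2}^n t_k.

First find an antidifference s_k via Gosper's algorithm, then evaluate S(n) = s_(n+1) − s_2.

S(n) = 4*n**5 + 21*n**4 + 42*n**3 + 43*n**2 + 22*n - 132

r(k) = (5*k**4 + 31*k**3 + 73*k**2 + 79*k + 33)/(5*k**4 + 11*k**3 + 10*k**2 + 6*k + 1) after simplifying.
A = 1, B = 1, C = k**4 + 11*k**3/5 + 2*k**2 + 6*k/5 + 1/5.
Set up (1)·f(k+1) − (1)·f(k) − (k**4 + 11*k**3/5 + 2*k**2 + 6*k/5 + 1/5) = 0.
d = 5 from the (0,0,4) case.
Solve for f: f(k) = k*(4*k**4 + k**3 - 2*k**2 + 3*k - 2)/20 (degree 5 ≤ 5).
Then R = B(k−1)f/C = k*(4*k**4 + k**3 - 2*k**2 + 3*k - 2)/(4*(5*k**4 + 11*k**3 + 10*k**2 + 6*k + 1)), so s_k = R(k)·t_k = k*(4*k**4 + k**3 - 2*k**2 + 3*k - 2).
Δs = 20*k**4 + 44*k**3 + 40*k**2 + 24*k + 4, as required.
Telescope: S(n) = s_(n+1) − s_(2) = 4*n**5 + 21*n**4 + 42*n**3 + 43*n**2 + 22*n + 4 − (136) = 4*n**5 + 21*n**4 + 42*n**3 + 43*n**2 + 22*n - 132.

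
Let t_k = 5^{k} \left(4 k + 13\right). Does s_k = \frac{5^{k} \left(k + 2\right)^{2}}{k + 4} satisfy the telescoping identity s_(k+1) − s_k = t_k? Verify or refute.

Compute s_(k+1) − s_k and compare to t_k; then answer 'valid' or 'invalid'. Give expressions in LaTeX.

s_(k+1) = 5**(k + 1)*(k + 3)**2/(k + 5)
s_(k+1) − s_k = 5**k*(4*k**3 + 41*k**2 + 141*k + 160)/(k**2 + 9*k + 20)
(s_(k+1) − s_k) − t_k = 5**k*(-8*k**2 - 56*k - 100)/(k**2 + 9*k + 20)

Invalid: residual \frac{5^{k} \left(- 8 k^{2} - 56 k - 100\right)}{k^{2} + 9 k + 20} ≠ 0.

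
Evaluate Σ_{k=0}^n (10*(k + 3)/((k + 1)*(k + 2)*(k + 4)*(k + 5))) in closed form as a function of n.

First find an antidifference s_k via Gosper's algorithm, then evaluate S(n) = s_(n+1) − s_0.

S(n) = 5*(n**2 + 7*n + 6)/(4*(n**2 + 7*n + 10))

Compute t_(k+1)/t_k: get (k + 1)*(k + 4)**2/((k + 3)**2*(k + 6)).
Normal form (A,B,C) = (k + 1, k + 6, k**2 + 6*k + 9).
f must satisfy (k + 1)·f(k+1) − (k + 5)·f(k) = k**2 + 6*k + 9.
Bound: deg f ≤ 4.
Coefficient equations give f(k) = k*(k + 2)*(k + 3)*(k + 5)/8.
Then R = B(k−1)f/C = k*(k + 2)*(k + 5)**2/(8*(k + 3)), so s_k = R(k)·t_k = 5*k*(k + 5)/(4*(k**2 + 5*k + 4)).
Verify: 10*(k + 3)/(k**4 + 12*k**3 + 49*k**2 + 78*k + 40) matches t_k.
Evaluate: s_(n+1) = 5*(n**2 + 7*n + 6)/(4*(n**2 + 7*n + 10)); subtract s_(0) = 0 ⇒ S(n) = 5*(n**2 + 7*n + 6)/(4*(n**2 + 7*n + 10)).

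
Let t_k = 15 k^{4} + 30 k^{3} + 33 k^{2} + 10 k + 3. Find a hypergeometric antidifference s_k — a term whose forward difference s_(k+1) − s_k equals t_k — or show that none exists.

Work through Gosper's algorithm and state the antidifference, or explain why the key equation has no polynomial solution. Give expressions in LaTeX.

r(k) = (15*k**4 + 90*k**3 + 213*k**2 + 226*k + 91)/(15*k**4 + 30*k**3 + 33*k**2 + 10*k + 3) after simplifying.
Factor: A=1; B=1; C=k**4 + 2*k**3 + 11*k**2/5 + 2*k/3 + 1/5.
f must satisfy (1)·f(k+1) − (1)·f(k) = k**4 + 2*k**3 + 11*k**2/5 + 2*k/3 + 1/5.
d = 5 from the (0,0,4) case.
Match coefficients ⇒ f(k) = k*(3*k**4 + k**2 - 4*k + 3)/15.
So s_k = (B(k−1)f/C)·t_k = (k*(3*k**4 + k**2 - 4*k + 3)/(15*k**4 + 30*k**3 + 33*k**2 + 10*k + 3))·t_k = k*(3*k**4 + k**2 - 4*k + 3).
Δs = 15*k**4 + 30*k**3 + 33*k**2 + 10*k + 3, as required.

s_k = k \left(3 k^{4} + k^{2} - 4 k + 3\right)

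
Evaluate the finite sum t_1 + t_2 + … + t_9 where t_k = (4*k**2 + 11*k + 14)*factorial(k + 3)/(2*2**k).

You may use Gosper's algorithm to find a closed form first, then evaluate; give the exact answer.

Compute t_(k+1)/t_k: get (k + 4)*(11*k + 4*(k + 1)**2 + 25)/(2*(4*k**2 + 11*k + 14)).
A = k/2 + 2, B = 1, C = k**2 + 11*k/4 + 7/2.
Solve (k/2 + 2)·f(k+1) − (1)·f(k) = k**2 + 11*k/4 + 7/2.
d = 1 from the (1,0,2) case.
Solving with deg f ≤ 1: f(k) = (4*k - 1)/2.
So s_k = (B(k−1)f/C)·t_k = (2*(4*k - 1)/(4*k**2 + 11*k + 14))·t_k = (4*k - 1)*factorial(k + 3)/2**k.
Check: Δs_k = (4*k**2 + 11*k + 14)*factorial(k + 3)/(2*2**k). ✓
Evaluate s at k=10 and k=1: 237161925 and 36; difference 237161889.

Σ = 237161889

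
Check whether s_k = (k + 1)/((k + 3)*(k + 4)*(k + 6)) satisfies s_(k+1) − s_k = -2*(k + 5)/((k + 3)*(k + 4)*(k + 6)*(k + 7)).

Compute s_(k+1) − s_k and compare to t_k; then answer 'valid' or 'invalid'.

Invalid: residual 3*(3*k + 17)/(k**5 + 25*k**4 + 245*k**3 + 1175*k**2 + 2754*k + 2520) ≠ 0.

s_(k+1) = (k + 2)/((k + 4)*(k + 5)*(k + 7))
s_(k+1) − s_k = (-2*k**2 - 11*k + 1)/(k**5 + 25*k**4 + 245*k**3 + 1175*k**2 + 2754*k + 2520)
(s_(k+1) − s_k) − t_k = 3*(3*k + 17)/(k**5 + 25*k**4 + 245*k**3 + 1175*k**2 + 2754*k + 2520)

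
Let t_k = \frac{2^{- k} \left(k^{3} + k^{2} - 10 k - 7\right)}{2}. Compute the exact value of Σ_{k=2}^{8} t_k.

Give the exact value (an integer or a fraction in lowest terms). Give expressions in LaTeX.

Compute t_(k+1)/t_k: get (k**3 + 4*k**2 - 5*k - 15)/(2*(k**3 + k**2 - 10*k - 7)).
So A=1/2 and B=1, with C=k**3 + k**2 - 10*k - 7.
f must satisfy (1/2)·f(k+1) − (1)·f(k) = k**3 + k**2 - 10*k - 7.
Bound: deg f ≤ 3.
Solving with deg f ≤ 3: f(k) = -2*(k**3 + 4*k**2 + k - 1).
Get s_k = R·t_k = (-k**3 - 4*k**2 - k + 1)/2**k with R(k) = B(k−1)f(k)/C(k) = -2*(k**3 + 4*k**2 + k - 1)/(k**3 + k**2 - 10*k - 7).
Δs = (k**3 + k**2 - 10*k - 7)/(2*2**k), as required.
Sum = s_(9) − s_(2); s_(9) = -1061/512, s_(2) = -25/4 ⇒ 2139/512.

Σ = 2139/512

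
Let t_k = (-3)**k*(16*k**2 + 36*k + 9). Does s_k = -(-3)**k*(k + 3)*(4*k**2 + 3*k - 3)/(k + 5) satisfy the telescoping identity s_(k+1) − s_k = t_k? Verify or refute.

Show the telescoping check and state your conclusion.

Invalid: residual (-3)**k*(-32*k**3 - 240*k**2 - 384*k - 84)/(k**2 + 11*k + 30) ≠ 0.

s_(k+1) = 3*(-3)**k*(k + 4)*(3*k + 4*(k + 1)**2)/(k + 6)
s_(k+1) − s_k = (-3)**k*(16*k**4 + 180*k**3 + 645*k**2 + 795*k + 186)/(k**2 + 11*k + 30)
(s_(k+1) − s_k) − t_k = (-3)**k*(-32*k**3 - 240*k**2 - 384*k - 84)/(k**2 + 11*k + 30)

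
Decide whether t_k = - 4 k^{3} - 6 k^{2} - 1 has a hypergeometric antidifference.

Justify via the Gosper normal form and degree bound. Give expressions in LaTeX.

Yes. s_k = k \left(- k^{3} + 2 k - 2\right).

Ratio r(k) = (4*(k + 1)**3 + 6*(k + 1)**2 + 1)/(4*k**3 + 6*k**2 + 1).
Factor: A=1; B=1; C=k**3 + 3*k**2/2 + 1/4.
Set up (1)·f(k+1) − (1)·f(k) − (k**3 + 3*k**2/2 + 1/4) = 0.
d = 4 from the (0,0,3) case.
Solve for f: f(k) = k*(k**3 - 2*k + 2)/4 (degree 4 ≤ 4).
Get s_k = R·t_k = k*(-k**3 + 2*k - 2) with R(k) = B(k−1)f(k)/C(k) = k*(k**3 - 2*k + 2)/(4*k**3 + 6*k**2 + 1).
Verify: -4*k**3 - 6*k**2 - 1 matches t_k.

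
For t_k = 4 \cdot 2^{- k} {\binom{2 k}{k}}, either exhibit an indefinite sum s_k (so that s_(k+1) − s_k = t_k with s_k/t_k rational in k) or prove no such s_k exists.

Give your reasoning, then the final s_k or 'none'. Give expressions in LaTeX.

Step 1: r(k) = (2*k + 1)/(k + 1).
So A=2*k + 1 and B=k + 1, with C=1.
Need (2*k + 1)·f(k+1) − (k)·f(k) = 1.
deg f ≤ -1 (via 1,1,0).
deg f ≤ -1 is impossible — no certificate.

not Gosper-summable; s_k does not exist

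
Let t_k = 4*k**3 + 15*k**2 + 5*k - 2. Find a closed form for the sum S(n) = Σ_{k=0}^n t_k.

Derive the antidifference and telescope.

S(n) = n**4 + 7*n**3 + 11*n**2 + 3*n - 2

Ratio r(k) = (4*k**3 + 27*k**2 + 47*k + 22)/(4*k**3 + 15*k**2 + 5*k - 2).
A = 1, B = 1, C = k**3 + 15*k**2/4 + 5*k/4 - 1/2.
Need (1)·f(k+1) − (1)·f(k) = k**3 + 15*k**2/4 + 5*k/4 - 1/2.
Degrees (0,0,3) ⇒ d ≤ 4.
Coefficient equations give f(k) = k*(k**3 + 3*k**2 - 4*k - 2)/4.
Then R = B(k−1)f/C = k*(k**3 + 3*k**2 - 4*k - 2)/(4*k**3 + 15*k**2 + 5*k - 2), so s_k = R(k)·t_k = k*(k**3 + 3*k**2 - 4*k - 2).
Verify: 4*k**3 + 15*k**2 + 5*k - 2 matches t_k.
Telescope: S(n) = s_(n+1) − s_(0) = n**4 + 7*n**3 + 11*n**2 + 3*n - 2 − (0) = n**4 + 7*n**3 + 11*n**2 + 3*n - 2.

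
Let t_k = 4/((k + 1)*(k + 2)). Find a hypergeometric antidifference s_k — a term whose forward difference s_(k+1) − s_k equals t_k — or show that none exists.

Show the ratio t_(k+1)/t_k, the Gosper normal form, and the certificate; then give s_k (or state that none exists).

s_k = 4*k/(k + 1)

The ratio is (k + 1)/(k + 3).
Take A(k)=k + 1, B(k)=k + 3, C(k)=1.
Key eq: (k + 1)·f(k+1) = (k + 2)·f(k) + (1).
deg f ≤ 1 (via 1,1,0).
Match coefficients ⇒ f(k) = k.
Certificate R = B(k−1)f/C = k*(k + 2) gives s_k = 4*k/(k + 1).
s_(k+1) − s_k = 4/(k**2 + 3*k + 2) = t_k.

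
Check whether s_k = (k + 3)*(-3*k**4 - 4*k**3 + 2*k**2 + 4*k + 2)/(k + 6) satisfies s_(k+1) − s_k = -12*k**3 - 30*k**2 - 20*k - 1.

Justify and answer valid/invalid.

s_(k+1) = (-3*k**5 - 28*k**4 - 92*k**3 - 128*k**2 - 63*k + 4)/(k + 7)
s_(k+1) − s_k = (-12*k**5 - 159*k**4 - 620*k**3 - 915*k**2 - 478*k - 18)/(k**2 + 13*k + 42)
(s_(k+1) − s_k) − t_k = 3*(9*k**4 + 98*k**3 + 202*k**2 + 125*k + 8)/(k**2 + 13*k + 42)

Invalid: residual 3*(9*k**4 + 98*k**3 + 202*k**2 + 125*k + 8)/(k**2 + 13*k + 42) ≠ 0.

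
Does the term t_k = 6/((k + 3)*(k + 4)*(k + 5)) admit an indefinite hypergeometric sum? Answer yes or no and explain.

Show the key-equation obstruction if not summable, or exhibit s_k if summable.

The ratio is (k + 3)/(k + 6).
So A=k + 3 and B=k + 6, with C=1.
Key eq: (k + 3)·f(k+1) = (k + 5)·f(k) + (1).
Bound: deg f ≤ 2.
Match coefficients ⇒ f(k) = k*(k + 7)/24.
R(k) = B(k−1)·f(k)/C(k) = k*(k + 5)*(k + 7)/24; s_k = R·t_k = k*(k + 7)/(4*(k + 3)*(k + 4)).
Verify: 6/(k**3 + 12*k**2 + 47*k + 60) matches t_k.

Yes. s_k = k*(k + 7)/(4*(k + 3)*(k + 4)).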